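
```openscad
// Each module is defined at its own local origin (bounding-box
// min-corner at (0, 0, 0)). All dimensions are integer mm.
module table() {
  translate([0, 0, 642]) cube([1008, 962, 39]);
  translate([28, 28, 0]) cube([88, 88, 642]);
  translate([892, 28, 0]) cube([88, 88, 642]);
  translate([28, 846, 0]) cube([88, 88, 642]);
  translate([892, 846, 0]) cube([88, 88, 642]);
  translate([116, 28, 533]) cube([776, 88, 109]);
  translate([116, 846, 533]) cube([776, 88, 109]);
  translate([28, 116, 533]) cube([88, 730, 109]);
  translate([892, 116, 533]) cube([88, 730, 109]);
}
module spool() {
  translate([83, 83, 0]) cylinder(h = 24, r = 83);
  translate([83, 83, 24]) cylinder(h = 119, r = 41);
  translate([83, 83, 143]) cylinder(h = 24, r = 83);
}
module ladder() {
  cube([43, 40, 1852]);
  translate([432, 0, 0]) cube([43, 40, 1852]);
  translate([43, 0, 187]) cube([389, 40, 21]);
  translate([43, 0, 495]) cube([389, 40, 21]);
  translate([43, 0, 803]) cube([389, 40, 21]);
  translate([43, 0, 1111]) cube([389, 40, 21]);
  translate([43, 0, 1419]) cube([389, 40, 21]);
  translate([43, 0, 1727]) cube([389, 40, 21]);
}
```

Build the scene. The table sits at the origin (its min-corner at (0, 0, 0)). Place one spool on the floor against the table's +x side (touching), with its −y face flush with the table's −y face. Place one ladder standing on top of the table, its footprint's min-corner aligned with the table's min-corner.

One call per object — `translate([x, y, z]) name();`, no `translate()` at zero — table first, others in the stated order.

table();
translate([1008, 0, 0]) spool();
translate([0, 0, 681]) ladder();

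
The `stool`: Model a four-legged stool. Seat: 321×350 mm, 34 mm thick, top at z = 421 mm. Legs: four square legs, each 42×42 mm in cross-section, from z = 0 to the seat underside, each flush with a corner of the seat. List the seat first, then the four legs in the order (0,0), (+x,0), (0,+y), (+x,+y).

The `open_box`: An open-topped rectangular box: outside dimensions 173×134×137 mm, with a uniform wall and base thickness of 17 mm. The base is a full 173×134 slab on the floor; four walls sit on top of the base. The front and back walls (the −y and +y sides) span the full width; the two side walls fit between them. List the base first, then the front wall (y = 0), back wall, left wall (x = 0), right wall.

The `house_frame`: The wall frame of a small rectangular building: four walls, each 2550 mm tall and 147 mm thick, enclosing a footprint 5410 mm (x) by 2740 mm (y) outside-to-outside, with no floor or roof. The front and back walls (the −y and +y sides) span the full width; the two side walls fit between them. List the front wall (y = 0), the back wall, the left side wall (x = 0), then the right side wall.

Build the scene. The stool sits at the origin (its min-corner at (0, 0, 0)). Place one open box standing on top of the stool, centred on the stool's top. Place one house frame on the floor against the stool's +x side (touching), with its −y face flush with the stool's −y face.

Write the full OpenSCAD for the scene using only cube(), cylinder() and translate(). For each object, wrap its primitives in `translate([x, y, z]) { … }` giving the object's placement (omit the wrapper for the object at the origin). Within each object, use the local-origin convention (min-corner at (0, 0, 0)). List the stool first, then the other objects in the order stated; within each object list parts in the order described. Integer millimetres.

translate([0, 0, 387]) cube([321, 350, 34]);
cube([42, 42, 387]);
translate([279, 0, 0]) cube([42, 42, 387]);
translate([0, 308, 0]) cube([42, 42, 387]);
translate([279, 308, 0]) cube([42, 42, 387]);
translate([74, 108, 421]) {
  cube([173, 134, 17]);
  translate([0, 0, 17]) cube([173, 17, 120]);
  translate([0, 117, 17]) cube([173, 17, 120]);
  translate([0, 17, 17]) cube([17, 100, 120]);
  translate([156, 17, 17]) cube([17, 100, 120]);
}
translate([321, 0, 0]) {
  cube([5410, 147, 2550]);
  translate([0, 2593, 0]) cube([5410, 147, 2550]);
  translate([0, 147, 0]) cube([147, 2446, 2550]);
  translate([5263, 147, 0]) cube([147, 2446, 2550]);
}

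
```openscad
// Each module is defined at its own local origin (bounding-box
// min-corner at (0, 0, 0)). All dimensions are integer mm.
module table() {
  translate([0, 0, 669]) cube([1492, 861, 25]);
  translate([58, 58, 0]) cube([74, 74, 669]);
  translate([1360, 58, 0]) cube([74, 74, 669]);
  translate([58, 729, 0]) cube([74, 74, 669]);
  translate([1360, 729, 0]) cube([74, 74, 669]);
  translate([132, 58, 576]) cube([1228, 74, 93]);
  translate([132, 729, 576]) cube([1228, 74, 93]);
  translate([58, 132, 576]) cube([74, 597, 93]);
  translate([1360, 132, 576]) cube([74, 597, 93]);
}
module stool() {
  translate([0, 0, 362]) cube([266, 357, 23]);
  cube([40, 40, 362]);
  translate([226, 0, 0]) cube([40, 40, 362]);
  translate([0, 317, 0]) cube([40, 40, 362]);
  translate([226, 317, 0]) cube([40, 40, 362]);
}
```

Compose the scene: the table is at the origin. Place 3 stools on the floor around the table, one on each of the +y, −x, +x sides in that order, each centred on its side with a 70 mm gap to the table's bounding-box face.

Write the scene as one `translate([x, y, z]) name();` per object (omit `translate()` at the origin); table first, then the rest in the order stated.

table();
translate([613, 931, 0]) stool();
translate([-336, 252, 0]) stool();
translate([1562, 252, 0]) stool();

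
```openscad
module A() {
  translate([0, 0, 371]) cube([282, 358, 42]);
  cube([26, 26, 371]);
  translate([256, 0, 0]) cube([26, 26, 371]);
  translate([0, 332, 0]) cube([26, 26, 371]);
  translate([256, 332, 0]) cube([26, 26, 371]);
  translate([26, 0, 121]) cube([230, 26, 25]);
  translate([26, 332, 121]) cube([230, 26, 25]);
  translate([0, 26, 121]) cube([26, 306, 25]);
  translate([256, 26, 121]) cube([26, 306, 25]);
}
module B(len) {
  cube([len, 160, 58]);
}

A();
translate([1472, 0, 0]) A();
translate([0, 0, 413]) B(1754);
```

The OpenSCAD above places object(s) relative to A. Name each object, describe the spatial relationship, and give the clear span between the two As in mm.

A is a stool. B is a beam. A beam spans the tops of two stools. The clear span between the two stools is 1190 mm.

Second stool starts at x = 1472; first ends at x = 282; clear span = 1472 − 282 = 1190 mm.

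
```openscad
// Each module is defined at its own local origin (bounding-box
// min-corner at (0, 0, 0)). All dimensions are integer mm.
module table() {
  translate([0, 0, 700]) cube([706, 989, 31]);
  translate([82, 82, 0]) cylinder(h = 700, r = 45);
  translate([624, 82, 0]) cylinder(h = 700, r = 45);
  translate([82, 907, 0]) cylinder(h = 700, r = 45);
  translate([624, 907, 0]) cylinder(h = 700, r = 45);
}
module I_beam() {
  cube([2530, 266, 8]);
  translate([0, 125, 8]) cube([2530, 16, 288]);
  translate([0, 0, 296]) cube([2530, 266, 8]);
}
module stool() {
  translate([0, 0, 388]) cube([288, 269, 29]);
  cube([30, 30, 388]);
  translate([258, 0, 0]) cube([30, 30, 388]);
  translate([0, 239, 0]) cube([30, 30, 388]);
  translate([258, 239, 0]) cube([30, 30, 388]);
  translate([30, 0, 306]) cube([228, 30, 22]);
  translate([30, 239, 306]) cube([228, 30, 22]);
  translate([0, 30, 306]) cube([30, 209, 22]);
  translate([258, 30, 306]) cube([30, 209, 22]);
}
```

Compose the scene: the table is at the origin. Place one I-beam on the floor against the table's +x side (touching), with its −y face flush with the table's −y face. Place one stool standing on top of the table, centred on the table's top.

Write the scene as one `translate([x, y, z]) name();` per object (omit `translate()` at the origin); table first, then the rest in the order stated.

table();
translate([706, 0, 0]) I_beam();
translate([209, 360, 731]) stool();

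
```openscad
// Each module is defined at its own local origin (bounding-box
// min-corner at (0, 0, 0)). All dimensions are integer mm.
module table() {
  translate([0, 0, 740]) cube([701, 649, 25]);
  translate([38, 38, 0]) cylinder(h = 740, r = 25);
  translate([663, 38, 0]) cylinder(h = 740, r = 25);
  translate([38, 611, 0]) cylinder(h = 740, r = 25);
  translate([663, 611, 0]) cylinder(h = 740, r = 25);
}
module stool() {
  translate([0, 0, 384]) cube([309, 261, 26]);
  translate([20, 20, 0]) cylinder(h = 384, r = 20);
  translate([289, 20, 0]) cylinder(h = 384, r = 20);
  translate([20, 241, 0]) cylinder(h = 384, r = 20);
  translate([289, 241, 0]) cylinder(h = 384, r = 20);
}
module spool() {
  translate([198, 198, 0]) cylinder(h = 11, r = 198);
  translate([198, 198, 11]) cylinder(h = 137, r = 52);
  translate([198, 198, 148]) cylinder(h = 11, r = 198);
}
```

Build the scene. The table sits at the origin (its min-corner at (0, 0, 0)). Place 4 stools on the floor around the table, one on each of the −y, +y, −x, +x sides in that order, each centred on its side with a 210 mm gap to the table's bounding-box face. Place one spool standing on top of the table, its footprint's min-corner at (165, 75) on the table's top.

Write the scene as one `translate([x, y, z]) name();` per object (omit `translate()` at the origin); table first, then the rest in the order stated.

table();
translate([196, -471, 0]) stool();
translate([196, 859, 0]) stool();
translate([-519, 194, 0]) stool();
translate([911, 194, 0]) stool();
translate([165, 75, 765]) spool();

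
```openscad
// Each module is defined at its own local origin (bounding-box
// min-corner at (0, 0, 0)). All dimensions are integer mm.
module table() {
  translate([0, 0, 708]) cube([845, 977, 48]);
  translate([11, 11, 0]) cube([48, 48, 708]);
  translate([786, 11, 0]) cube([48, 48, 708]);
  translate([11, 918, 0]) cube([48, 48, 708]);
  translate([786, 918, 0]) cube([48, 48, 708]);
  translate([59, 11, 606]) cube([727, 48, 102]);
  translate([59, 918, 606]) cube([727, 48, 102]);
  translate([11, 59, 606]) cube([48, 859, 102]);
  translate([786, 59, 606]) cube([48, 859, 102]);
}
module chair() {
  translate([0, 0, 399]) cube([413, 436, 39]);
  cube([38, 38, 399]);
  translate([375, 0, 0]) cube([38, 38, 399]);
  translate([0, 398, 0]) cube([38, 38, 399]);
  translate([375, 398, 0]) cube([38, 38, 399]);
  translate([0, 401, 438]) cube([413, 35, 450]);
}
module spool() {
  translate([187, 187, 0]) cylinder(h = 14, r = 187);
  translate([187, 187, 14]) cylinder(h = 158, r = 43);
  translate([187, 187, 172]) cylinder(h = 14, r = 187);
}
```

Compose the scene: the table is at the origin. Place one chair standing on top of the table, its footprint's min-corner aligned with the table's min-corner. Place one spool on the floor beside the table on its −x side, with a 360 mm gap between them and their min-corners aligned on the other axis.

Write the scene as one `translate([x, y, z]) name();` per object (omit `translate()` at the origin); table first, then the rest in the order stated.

table();
translate([0, 0, 756]) chair();
translate([-734, 0, 0]) spool();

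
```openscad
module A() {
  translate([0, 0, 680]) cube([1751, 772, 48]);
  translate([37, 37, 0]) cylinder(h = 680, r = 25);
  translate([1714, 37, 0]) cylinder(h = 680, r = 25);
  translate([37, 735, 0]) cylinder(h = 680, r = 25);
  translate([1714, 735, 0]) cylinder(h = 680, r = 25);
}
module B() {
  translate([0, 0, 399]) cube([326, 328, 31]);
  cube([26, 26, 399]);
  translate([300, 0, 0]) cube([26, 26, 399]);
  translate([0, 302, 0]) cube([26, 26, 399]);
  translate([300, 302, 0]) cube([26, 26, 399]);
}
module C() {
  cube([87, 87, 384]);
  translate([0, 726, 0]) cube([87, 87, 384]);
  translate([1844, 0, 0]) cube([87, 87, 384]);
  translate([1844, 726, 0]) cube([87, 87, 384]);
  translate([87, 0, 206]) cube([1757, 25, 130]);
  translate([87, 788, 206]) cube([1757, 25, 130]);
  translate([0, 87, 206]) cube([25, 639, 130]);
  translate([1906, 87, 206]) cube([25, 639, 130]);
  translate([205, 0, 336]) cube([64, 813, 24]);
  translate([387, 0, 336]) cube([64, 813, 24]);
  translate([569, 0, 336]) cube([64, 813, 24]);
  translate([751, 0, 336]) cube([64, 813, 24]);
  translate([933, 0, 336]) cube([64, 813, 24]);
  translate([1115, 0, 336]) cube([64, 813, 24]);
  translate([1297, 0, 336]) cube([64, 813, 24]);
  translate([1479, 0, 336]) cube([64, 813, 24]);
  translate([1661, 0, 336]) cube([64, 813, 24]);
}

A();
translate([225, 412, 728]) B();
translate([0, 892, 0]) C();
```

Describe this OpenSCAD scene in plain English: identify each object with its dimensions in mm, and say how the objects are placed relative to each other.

A is a table: top 1751 mm (x) × 772 mm (y), 48 mm thick, upper face at z = 728 mm, on four round legs of 50 mm diameter, each leg's bounding box inset 12 mm from the nearest pair of top edges, running from z = 0 to the bottom of the top.

B is a four-legged stool. The seat is a 326×328×31 mm slab whose top surface is at z = 430 mm; four square legs, each 26×26 mm in cross-section, run from the floor (z = 0) to the underside of the seat, each flush with a corner of the seat.

C is a bed frame 1931 mm long (x) by 813 mm wide (y). Four 87×87 mm corner posts, 384 mm tall, at the corners of the footprint. Four rails of 25 mm thickness and 130 mm height run between adjacent posts with their undersides at z = 206 mm, their outer faces flush with the outside of the frame (the two x-running rails run between the posts' inner faces; the two y-running rails run between the posts' inner faces). 9 slats, each 64 mm wide (x) and 24 mm thick, lie across the top of the two x-running rails, running the full 813 mm width of the frame in y; the slats are evenly spaced along x between the inner faces of the end posts with equal gaps (rounded down to the nearest mm) at the −x end and between each pair — any rounding remainder accumulates at the +x end.

The stool is on top of the table. The bed frame is on the floor beside the table on its +y side.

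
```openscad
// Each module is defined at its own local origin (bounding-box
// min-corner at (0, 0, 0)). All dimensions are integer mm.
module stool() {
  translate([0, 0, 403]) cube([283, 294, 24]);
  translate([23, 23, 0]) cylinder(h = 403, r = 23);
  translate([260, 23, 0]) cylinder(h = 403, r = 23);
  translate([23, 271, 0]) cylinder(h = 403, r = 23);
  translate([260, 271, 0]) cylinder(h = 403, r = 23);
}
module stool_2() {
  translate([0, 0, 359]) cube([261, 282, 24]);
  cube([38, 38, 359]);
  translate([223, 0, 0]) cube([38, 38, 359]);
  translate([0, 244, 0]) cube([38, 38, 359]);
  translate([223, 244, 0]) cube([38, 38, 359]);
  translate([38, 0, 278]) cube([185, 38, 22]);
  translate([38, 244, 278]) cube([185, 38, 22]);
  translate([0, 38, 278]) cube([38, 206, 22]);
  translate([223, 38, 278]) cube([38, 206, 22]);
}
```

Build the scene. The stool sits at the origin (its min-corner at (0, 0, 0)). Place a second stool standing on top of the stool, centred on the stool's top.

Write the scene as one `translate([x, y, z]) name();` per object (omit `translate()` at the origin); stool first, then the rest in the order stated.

stool();
translate([11, 6, 427]) stool_2();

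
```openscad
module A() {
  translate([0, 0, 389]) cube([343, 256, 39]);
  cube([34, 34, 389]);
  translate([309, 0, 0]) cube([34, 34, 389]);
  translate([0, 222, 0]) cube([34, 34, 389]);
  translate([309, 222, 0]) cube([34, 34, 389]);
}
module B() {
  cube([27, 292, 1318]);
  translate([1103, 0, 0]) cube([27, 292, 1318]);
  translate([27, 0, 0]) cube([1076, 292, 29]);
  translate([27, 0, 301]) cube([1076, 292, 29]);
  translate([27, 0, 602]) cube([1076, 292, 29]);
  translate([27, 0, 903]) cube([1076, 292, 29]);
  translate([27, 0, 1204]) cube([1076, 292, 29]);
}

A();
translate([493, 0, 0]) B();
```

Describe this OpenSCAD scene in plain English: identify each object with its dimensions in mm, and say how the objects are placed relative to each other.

A is a four-legged stool. The seat is a 343×256×39 mm slab whose top surface is at z = 428 mm; four square legs, each 34×34 mm in cross-section, run from the floor (z = 0) to the underside of the seat, each flush with a corner of the seat.

B is an open bookshelf. Two side panels, each 27 mm thick, 292 mm deep and 1318 mm tall, stand 1130 mm apart (outside-to-outside). Between them sit 5 shelves, each 29 mm thick and 292 mm deep, spanning the full gap between the sides. The bottom shelf rests on the floor (its underside at z = 0) and the clear gap between one shelf's top and the next shelf's underside is 272 mm.

The bookshelf is on the floor beside the stool on its +x side.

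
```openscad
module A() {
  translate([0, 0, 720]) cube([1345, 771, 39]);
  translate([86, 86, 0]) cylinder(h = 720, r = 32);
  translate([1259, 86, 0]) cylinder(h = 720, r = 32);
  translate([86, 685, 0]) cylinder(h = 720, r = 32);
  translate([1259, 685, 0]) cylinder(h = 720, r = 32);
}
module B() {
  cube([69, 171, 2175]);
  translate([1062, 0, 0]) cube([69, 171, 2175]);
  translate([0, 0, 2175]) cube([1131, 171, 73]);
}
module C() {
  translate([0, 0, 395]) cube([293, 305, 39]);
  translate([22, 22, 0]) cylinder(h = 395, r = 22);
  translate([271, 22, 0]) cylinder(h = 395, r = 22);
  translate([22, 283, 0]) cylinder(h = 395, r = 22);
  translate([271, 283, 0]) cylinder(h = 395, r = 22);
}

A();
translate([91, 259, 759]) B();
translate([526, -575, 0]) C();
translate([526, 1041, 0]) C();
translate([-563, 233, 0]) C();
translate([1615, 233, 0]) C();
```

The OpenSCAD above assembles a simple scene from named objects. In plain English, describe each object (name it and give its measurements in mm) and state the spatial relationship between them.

A is a rectangular dining table. The top is 1345×771×39 mm with its upper surface at z = 759 mm. It stands on four round legs of 64 mm diameter, each leg's bounding box inset 54 mm from the nearest pair of top edges, running from the floor to the underside of the top.

B is a door frame. The clear opening is 993 mm wide and 2175 mm high. Two 69 mm wide jambs, 171 mm deep, stand either side of the opening from the floor to the top of the opening. A 73 mm thick head sits across the top of both jambs, spanning the full outside width of the frame.

C is a four-legged stool. The seat is 293×305 mm, 39 mm thick, top at z = 434 mm. It stands on four round legs, each 44 mm in diameter, from z = 0 to the seat underside, each leg's axis is inset half a diameter from the nearest pair of seat edges (so the leg's bounding box is flush with the corner).

The door frame is on top of the table. Four stools sit around the table at the −y, +y, −x, +x sides.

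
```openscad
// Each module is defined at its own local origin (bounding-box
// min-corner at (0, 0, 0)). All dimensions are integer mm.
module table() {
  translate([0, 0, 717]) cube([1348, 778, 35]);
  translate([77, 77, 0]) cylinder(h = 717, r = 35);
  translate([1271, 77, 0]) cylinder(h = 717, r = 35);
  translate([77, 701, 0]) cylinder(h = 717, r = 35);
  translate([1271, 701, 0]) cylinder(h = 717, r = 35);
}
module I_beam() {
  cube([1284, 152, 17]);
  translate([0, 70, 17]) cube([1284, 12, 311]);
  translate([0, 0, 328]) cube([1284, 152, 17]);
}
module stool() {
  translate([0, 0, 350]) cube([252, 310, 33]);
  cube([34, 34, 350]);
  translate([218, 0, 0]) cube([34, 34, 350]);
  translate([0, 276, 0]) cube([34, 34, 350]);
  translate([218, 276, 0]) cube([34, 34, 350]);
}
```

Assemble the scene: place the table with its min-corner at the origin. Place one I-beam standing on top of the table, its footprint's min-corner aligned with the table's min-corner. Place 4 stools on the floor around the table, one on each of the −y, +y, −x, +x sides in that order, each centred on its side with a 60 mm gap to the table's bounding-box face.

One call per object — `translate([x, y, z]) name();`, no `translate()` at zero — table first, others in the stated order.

table();
translate([0, 0, 752]) I_beam();
translate([548, -370, 0]) stool();
translate([548, 838, 0]) stool();
translate([-312, 234, 0]) stool();
translate([1408, 234, 0]) stool();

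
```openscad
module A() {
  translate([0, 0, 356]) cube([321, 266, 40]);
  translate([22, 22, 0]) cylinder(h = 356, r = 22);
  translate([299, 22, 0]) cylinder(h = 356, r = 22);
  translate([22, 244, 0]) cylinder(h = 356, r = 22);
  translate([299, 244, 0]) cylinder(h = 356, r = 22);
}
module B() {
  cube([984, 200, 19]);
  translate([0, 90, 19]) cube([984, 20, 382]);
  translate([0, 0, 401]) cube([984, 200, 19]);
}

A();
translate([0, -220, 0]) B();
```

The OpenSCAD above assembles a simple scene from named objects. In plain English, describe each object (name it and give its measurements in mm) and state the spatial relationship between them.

A is a four-legged stool. The seat is 321×266 mm, 40 mm thick, top at z = 396 mm. It stands on four round legs, each 44 mm in diameter, from z = 0 to the seat underside, each leg's axis is inset half a diameter from the nearest pair of seat edges (so the leg's bounding box is flush with the corner).

B is an I-beam lying along x, 984 mm long. Overall section height 420 mm. Two flanges 200 mm wide (y) and 19 mm thick, one on the floor and one at the top; a web 20 mm thick runs between them, centred on the flange width.

The I-beam is on the floor beside the stool on its −y side.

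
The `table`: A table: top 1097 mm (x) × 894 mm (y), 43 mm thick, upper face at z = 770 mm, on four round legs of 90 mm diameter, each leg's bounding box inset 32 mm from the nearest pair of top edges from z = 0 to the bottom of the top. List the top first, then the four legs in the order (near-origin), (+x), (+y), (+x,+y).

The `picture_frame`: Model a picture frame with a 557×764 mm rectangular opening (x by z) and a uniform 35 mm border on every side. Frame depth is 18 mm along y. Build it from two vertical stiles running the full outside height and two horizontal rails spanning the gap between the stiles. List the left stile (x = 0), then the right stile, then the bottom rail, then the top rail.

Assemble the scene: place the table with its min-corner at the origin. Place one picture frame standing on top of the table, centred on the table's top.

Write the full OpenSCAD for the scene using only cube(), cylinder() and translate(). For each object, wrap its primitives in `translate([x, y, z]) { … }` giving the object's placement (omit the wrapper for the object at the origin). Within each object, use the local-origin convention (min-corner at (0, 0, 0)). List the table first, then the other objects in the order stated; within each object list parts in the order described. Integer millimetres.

translate([0, 0, 727]) cube([1097, 894, 43]);
translate([77, 77, 0]) cylinder(h = 727, r = 45);
translate([1020, 77, 0]) cylinder(h = 727, r = 45);
translate([77, 817, 0]) cylinder(h = 727, r = 45);
translate([1020, 817, 0]) cylinder(h = 727, r = 45);
translate([235, 438, 770]) {
  cube([35, 18, 834]);
  translate([592, 0, 0]) cube([35, 18, 834]);
  translate([35, 0, 0]) cube([557, 18, 35]);
  translate([35, 0, 799]) cube([557, 18, 35]);
}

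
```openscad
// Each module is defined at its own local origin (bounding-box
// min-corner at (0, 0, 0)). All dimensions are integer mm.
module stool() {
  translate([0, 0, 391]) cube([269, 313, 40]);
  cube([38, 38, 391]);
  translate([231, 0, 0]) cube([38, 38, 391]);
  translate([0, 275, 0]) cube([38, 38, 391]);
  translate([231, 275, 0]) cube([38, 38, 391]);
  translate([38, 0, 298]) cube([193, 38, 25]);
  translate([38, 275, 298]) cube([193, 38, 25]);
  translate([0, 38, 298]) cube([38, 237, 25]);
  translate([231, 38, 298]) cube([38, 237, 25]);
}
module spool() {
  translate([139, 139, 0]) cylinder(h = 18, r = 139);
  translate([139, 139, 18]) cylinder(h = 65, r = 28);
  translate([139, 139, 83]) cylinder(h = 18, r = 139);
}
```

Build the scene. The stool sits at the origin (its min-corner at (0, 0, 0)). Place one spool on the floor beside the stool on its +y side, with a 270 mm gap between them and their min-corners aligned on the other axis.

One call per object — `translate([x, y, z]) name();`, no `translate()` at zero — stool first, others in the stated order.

stool();
translate([0, 583, 0]) spool();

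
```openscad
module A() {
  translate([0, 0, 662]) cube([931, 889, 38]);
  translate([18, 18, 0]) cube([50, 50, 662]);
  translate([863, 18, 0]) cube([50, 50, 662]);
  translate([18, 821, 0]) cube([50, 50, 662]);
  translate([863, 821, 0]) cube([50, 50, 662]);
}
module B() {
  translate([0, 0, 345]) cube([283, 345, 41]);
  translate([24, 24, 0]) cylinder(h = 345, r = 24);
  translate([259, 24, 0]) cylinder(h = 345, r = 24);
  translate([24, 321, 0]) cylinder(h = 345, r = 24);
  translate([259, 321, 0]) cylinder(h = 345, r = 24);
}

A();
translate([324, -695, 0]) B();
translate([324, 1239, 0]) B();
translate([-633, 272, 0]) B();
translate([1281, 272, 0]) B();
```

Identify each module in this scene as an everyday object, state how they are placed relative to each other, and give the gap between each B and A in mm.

Each stool's nearest face is 350 mm from the table's bounding box.

A is a table. B is a stool. Four stools sit around the table at the −y, +y, −x, +x sides. The gap between each stool and the table is 350 mm.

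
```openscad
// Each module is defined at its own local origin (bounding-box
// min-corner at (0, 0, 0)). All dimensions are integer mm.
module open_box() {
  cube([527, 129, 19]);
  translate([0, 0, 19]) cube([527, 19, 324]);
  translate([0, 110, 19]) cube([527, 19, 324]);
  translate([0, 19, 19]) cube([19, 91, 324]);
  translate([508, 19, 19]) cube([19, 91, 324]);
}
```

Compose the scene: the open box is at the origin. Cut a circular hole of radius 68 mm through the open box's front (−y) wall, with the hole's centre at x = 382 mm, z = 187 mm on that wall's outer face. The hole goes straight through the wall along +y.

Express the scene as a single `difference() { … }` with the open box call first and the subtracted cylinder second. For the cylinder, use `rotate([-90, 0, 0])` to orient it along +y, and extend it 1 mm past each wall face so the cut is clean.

difference() {
  open_box();
  translate([382, -1, 187]) rotate([-90, 0, 0]) cylinder(h = 21, r = 68);
}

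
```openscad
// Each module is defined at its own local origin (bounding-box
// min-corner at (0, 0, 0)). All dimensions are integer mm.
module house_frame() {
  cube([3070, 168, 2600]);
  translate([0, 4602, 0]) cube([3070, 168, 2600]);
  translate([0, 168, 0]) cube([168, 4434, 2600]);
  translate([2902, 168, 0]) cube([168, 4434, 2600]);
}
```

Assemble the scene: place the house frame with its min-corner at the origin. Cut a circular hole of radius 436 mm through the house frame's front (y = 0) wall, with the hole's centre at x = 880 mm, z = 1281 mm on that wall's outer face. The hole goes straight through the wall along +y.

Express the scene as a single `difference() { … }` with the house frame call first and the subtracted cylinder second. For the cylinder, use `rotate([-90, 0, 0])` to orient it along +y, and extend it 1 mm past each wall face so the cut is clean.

difference() {
  house_frame();
  translate([880, -1, 1281]) rotate([-90, 0, 0]) cylinder(h = 170, r = 436);
}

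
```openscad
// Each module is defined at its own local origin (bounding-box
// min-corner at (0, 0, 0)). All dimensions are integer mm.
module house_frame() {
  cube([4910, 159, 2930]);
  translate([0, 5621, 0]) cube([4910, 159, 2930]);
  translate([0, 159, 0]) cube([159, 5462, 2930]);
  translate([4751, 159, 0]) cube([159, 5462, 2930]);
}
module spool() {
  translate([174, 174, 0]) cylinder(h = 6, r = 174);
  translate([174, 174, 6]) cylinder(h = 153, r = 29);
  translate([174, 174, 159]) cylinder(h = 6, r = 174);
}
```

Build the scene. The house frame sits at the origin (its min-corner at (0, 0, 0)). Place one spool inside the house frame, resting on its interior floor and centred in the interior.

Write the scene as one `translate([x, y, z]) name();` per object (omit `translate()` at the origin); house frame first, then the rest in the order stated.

house_frame();
translate([2281, 2716, 0]) spool();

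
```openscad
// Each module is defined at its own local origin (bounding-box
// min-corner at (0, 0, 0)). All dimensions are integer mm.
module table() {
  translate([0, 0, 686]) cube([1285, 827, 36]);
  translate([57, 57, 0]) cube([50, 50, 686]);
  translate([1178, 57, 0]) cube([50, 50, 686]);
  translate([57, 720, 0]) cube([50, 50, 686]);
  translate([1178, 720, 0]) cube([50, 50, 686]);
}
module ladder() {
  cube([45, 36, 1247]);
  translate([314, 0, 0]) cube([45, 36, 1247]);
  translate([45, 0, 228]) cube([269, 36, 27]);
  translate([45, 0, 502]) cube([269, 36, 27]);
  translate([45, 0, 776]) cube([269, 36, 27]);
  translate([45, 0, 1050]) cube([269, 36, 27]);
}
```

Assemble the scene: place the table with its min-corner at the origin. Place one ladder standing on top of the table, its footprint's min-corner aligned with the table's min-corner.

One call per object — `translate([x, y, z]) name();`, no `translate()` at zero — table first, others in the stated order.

table();
translate([0, 0, 722]) ladder();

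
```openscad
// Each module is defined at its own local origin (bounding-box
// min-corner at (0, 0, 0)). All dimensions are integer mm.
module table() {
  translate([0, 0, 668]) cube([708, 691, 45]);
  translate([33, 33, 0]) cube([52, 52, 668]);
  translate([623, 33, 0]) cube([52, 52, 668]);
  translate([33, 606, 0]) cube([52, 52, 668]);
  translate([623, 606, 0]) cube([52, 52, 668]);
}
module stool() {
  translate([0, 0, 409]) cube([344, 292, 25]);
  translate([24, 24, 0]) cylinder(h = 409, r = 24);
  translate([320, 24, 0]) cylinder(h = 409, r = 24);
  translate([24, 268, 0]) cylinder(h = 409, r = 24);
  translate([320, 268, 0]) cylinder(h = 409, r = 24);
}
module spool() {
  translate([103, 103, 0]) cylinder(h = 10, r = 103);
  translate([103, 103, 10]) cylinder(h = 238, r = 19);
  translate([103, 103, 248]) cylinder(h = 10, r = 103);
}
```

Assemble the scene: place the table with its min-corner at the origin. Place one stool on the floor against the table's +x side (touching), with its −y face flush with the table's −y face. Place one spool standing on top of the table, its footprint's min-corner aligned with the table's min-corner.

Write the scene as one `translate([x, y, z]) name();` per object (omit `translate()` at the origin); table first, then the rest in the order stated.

table();
translate([708, 0, 0]) stool();
translate([0, 0, 713]) spool();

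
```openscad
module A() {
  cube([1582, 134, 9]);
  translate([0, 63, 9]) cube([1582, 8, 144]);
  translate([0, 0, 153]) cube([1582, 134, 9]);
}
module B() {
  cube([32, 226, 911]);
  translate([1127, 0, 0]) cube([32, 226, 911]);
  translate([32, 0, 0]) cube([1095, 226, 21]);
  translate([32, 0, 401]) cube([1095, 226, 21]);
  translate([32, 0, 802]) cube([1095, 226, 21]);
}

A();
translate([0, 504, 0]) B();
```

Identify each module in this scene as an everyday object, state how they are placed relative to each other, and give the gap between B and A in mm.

The bookshelf's nearest face is 370 mm from the I-beam's +y face.

A is an I-beam. B is a bookshelf. The bookshelf is on the floor beside the I-beam on its +y side. The gap between the bookshelf and the I-beam is 370 mm.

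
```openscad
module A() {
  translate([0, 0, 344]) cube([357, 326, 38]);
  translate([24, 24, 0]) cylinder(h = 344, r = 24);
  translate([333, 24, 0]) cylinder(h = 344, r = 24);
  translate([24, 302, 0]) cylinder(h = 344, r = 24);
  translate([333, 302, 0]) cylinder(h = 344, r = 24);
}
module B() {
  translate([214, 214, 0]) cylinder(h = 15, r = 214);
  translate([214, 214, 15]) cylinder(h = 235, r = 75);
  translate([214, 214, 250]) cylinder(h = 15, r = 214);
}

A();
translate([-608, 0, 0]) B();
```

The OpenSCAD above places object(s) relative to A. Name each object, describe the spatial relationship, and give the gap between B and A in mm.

A is a stool. B is a spool. The spool is on the floor beside the stool on its −x side. The gap between the spool and the stool is 180 mm.

The spool's nearest face is 180 mm from the stool's −x face.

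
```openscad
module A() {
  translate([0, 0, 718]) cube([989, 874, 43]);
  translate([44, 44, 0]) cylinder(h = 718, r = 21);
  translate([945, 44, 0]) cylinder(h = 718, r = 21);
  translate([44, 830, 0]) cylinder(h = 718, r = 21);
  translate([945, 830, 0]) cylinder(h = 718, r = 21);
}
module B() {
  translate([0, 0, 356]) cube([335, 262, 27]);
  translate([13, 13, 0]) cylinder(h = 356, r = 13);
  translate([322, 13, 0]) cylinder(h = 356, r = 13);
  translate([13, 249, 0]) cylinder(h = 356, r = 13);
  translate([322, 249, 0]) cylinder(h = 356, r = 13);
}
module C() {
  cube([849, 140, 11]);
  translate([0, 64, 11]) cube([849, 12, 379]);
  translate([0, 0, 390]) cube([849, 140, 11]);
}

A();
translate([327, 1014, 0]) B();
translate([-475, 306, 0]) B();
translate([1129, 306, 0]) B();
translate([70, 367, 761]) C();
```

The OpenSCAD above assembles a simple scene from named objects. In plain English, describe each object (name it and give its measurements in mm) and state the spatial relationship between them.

A is a table with a 989×874 mm rectangular top, 43 mm thick, top surface at z = 761 mm, supported by four round legs of 42 mm diameter, each leg's bounding box inset 23 mm from the nearest pair of top edges, running from the floor.

B is a four-legged stool. The seat is 335×262 mm, 27 mm thick, top at z = 383 mm. It stands on four round legs, each 26 mm in diameter, from z = 0 to the seat underside, each leg's axis is inset half a diameter from the nearest pair of seat edges (so the leg's bounding box is flush with the corner).

C is an I-beam lying along x, 849 mm long. Overall section height 401 mm. Two flanges 140 mm wide (y) and 11 mm thick, one on the floor and one at the top; a web 12 mm thick runs between them, centred on the flange width.

Three stools sit around the table at the +y, −x, +x sides. The I-beam is on top of the table, centred.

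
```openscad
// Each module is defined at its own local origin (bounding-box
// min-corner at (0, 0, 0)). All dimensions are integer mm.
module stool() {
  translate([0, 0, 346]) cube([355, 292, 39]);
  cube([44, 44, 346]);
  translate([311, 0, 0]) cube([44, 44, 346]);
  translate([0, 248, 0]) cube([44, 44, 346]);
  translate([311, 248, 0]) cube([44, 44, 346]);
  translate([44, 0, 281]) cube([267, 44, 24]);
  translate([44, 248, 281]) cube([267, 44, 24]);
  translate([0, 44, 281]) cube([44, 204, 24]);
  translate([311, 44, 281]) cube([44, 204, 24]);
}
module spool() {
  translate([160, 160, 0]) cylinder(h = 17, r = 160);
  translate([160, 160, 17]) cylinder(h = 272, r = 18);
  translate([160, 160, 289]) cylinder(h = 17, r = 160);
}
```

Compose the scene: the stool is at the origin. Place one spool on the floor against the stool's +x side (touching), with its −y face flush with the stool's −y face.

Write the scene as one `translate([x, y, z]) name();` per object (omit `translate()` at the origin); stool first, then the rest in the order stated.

stool();
translate([355, 0, 0]) spool();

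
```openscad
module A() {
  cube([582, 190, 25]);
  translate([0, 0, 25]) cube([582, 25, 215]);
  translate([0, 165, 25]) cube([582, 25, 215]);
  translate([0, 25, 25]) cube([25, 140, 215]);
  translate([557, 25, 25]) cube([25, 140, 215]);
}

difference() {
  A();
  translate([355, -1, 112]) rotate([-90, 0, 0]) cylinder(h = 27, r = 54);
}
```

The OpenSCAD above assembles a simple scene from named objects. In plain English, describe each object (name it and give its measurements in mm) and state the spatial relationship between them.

A is an open storage box with external size 582×190×240 mm and wall thickness 25 mm (the base is also 25 mm thick). The base covers the whole footprint; the four walls stand on the base, with the y-facing walls full-width and the x-facing walls fitting between their inner faces.

The open box has a circular hole of radius 54 mm through its front wall, centred at (x = 355, z = 112).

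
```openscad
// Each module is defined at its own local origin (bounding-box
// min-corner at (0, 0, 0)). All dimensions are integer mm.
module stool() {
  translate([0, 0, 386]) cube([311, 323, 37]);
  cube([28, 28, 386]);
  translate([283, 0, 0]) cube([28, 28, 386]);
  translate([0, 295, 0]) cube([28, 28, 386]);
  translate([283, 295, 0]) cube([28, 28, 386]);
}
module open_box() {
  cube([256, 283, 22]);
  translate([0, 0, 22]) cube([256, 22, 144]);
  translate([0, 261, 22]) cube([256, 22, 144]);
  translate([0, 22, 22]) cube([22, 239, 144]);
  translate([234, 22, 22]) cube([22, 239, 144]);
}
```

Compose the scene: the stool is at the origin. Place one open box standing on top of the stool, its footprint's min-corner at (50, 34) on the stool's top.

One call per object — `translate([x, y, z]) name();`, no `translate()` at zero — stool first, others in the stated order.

stool();
translate([50, 34, 423]) open_box();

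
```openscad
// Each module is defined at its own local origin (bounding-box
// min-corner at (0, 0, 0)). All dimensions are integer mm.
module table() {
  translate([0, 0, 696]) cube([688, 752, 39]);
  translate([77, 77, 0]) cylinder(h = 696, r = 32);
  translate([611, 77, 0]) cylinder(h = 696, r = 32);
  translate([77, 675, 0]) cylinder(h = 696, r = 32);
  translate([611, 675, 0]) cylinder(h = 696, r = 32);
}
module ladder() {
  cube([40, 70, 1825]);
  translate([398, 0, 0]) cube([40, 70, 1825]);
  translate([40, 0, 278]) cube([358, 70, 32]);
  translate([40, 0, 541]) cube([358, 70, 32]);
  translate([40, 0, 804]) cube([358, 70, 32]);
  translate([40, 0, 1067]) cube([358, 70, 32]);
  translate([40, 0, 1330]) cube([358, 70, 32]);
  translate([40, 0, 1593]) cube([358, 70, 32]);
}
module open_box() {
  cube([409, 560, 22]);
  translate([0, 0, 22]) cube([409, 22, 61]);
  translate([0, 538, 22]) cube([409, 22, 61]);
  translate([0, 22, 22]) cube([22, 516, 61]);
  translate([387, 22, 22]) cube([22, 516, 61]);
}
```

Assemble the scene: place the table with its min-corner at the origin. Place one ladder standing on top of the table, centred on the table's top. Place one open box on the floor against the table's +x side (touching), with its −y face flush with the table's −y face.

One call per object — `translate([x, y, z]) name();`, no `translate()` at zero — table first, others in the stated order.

table();
translate([125, 341, 735]) ladder();
translate([688, 0, 0]) open_box();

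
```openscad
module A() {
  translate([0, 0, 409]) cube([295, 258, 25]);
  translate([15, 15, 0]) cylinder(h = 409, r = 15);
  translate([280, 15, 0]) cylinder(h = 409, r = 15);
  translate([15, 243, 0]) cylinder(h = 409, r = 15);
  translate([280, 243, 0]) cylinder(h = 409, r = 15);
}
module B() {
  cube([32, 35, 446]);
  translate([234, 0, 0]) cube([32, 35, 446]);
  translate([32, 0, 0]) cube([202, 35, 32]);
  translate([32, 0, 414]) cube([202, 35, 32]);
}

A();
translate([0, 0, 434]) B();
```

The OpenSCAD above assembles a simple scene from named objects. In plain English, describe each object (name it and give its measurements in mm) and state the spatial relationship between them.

A is a simple wooden stool: a rectangular seat 295 mm (x) by 258 mm (y), 25 mm thick, top face at z = 434 mm, on four round legs, each 30 mm in diameter. The legs rest on z = 0, each leg's axis is inset half a diameter from the nearest pair of seat edges (so the leg's bounding box is flush with the corner).

B is a rectangular picture frame lying in the x–z plane (depth along y). The opening is 202 mm wide (x) by 382 mm tall (z), surrounded by a border 32 mm wide on all four sides. The frame is 35 mm deep and is made of two full-height vertical stiles with two horizontal rails fitted between them.

The picture frame is on top of the stool.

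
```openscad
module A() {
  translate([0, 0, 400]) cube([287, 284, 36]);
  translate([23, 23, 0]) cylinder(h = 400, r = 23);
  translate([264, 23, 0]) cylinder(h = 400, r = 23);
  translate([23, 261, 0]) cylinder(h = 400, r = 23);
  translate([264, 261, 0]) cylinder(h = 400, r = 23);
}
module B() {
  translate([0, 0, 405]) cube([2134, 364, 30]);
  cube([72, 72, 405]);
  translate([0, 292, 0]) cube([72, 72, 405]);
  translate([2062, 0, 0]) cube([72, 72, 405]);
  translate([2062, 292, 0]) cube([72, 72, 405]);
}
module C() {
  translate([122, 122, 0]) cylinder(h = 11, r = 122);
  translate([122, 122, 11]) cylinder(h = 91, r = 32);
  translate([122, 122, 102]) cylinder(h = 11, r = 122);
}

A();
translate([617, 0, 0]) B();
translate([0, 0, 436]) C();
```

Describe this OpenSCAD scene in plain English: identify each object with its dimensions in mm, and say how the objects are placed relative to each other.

A is a four-legged stool. The seat is 287×284 mm, 36 mm thick, top at z = 436 mm. It stands on four round legs, each 46 mm in diameter, from z = 0 to the seat underside, each leg's axis is inset half a diameter from the nearest pair of seat edges (so the leg's bounding box is flush with the corner).

B is a bench: a 2134×364 mm seat slab, 30 mm thick, top at z = 435 mm, on four 72×72 mm square legs flush with the seat corners and standing on z = 0.

C is a spool: two coaxial disc flanges of radius 122 mm and thickness 11 mm, joined by a core cylinder of radius 32 mm and height 91 mm. The lower flange rests on z = 0 and the three cylinders share a vertical axis.

The bench is on the floor beside the stool on its +x side. The spool is on top of the stool.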